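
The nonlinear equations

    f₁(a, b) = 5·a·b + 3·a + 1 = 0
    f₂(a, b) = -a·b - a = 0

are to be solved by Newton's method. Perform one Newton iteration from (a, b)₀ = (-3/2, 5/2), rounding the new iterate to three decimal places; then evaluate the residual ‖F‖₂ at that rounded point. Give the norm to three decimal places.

At (-3/2, 5/2): F = (-22.250, 5.250).
Jacobian J = [[5·b + 3, 5·a], [-b - 1, -a]].
At the point, J = [[15.500, -7.500], [-3.500, 1.500]] (det J = -3.000).
Solving J·Δ = −F gives Δ = (2.000, 1.167).
Then the next iterate is (a, b)₁ = (0.500, 3.667).
Re-evaluating at (0.500, 3.667): F = (11.66750, -2.33350), so ‖F‖₂ = 11.899.

11.899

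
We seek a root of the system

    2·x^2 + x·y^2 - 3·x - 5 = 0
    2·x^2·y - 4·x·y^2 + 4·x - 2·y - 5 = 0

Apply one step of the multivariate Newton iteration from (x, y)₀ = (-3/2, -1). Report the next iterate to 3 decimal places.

At (-3/2, -1): F = (2.500, -7.500).
Jacobian J = [[4·x + y^2 - 3, 2·x·y], [4·x·y - 4·y^2 + 4, 2·x^2 - 8·x·y - 2]].
At the point, J = [[-8.000, 3.000], [6.000, -9.500]] (det J = 58.000).
Solving J·Δ = −F gives Δ = (0.022, -0.776).
Then the next iterate is (x, y)₁ = (-1.478, -1.776).

(-1.478, -1.776)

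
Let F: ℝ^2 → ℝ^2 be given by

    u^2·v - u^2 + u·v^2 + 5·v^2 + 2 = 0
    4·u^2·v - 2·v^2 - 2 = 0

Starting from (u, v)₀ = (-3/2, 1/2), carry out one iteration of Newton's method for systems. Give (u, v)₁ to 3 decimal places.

(-1.516, 0.201)

At (-3/2, 1/2): F = (1.750, 2.000).
Jacobian J = [[2·u·v - 2·u + v^2, u^2 + 2·u·v + 10·v], [8·u·v, 4·u^2 - 4·v]].
At the point, J = [[1.750, 5.750], [-6.000, 7.000]] (det J = 46.750).
Solving J·Δ = −F gives Δ = (-0.016, -0.299).
Then the next iterate is (u, v)₁ = (-1.516, 0.201).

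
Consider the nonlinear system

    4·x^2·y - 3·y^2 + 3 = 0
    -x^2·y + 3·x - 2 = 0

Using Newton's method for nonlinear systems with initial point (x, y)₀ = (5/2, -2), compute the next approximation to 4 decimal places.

(1.2132, -1.7965)

At (5/2, -2): F = (-59.0000, 18.0000).
Jacobian J = [[8·x·y, 4·x^2 - 6·y], [-2·x·y + 3, -x^2]].
At the point, J = [[-40.0000, 37.0000], [13.0000, -6.2500]] (det J = -231.0000).
Solving J·Δ = −F gives Δ = (-1.2868, 0.2035).
Then the next iterate is (x, y)₁ = (1.2132, -1.7965).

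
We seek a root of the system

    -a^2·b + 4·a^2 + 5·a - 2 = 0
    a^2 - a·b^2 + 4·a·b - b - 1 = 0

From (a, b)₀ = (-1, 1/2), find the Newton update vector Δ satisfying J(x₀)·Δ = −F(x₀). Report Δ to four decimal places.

At (-1, 1/2): F = (-3.5000, -2.2500).
Jacobian J = [[-2·a·b + 8·a + 5, -a^2], [2·a - b^2 + 4·b, -2·a·b + 4·a - 1]].
At the point, J = [[-2.0000, -1.0000], [-0.2500, -4.0000]] (det J = 7.7500).
Solving J·Δ = −F gives Δ = (-1.5161, -0.4677).

(-1.5161, -0.4677)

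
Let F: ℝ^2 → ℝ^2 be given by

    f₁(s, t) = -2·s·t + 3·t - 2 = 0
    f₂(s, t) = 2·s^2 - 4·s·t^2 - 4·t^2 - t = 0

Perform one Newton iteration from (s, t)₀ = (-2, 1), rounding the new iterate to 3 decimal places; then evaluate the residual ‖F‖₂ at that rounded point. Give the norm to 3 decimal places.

3.852

At (-2, 1): F = (5.000, 11.000).
Jacobian J = [[-2·t, -2·s + 3], [4·s - 4·t^2, -8·s·t - 8·t - 1]].
At the point, J = [[-2.000, 7.000], [-12.000, 7.000]] (det J = 70.000).
Solving J·Δ = −F gives Δ = (0.600, -0.543).
Then the next iterate is (s, t)₁ = (-1.400, 0.457).
Re-evaluating at (-1.400, 0.457): F = (0.65060, 3.79716), so ‖F‖₂ = 3.852.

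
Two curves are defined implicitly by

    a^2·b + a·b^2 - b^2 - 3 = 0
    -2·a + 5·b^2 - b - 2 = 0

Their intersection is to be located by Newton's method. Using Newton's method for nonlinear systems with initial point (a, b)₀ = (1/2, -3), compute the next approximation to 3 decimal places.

(1.110, -1.588)

At (1/2, -3): F = (-8.250, 45.000).
Jacobian J = [[2·a·b + b^2, a^2 + 2·a·b - 2·b], [-2, 10·b - 1]].
At the point, J = [[6.000, 3.250], [-2.000, -31.000]] (det J = -179.500).
Solving J·Δ = −F gives Δ = (0.610, 1.412).
Then the next iterate is (a, b)₁ = (1.110, -1.588).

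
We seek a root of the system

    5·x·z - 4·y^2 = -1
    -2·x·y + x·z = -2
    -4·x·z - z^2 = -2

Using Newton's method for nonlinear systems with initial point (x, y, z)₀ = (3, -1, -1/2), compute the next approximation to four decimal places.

(-0.9103, -0.8974, -0.5064)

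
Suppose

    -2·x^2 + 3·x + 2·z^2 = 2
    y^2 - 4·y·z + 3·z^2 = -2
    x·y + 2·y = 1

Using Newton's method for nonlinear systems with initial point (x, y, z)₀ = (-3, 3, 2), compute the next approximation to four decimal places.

At (-3, 3, 2): F = (-21.0000, -1.0000, -4.0000).
Jacobian J = [[-4·x + 3, 0, 4·z], [0, 2·y - 4·z, -4·y + 6·z], [y, x + 2, 0]].
At the point, J = [[15.0000, 0.0000, 8.0000], [0.0000, -2.0000, 0.0000], [3.0000, -1.0000, 0.0000]] (det J = 48.0000).
Solving J·Δ = −F gives Δ = (1.1667, -0.5000, 0.4375).
Then the next iterate is (x, y, z)₁ = (-1.8333, 2.5000, 2.4375).

(-1.8333, 2.5000, 2.4375)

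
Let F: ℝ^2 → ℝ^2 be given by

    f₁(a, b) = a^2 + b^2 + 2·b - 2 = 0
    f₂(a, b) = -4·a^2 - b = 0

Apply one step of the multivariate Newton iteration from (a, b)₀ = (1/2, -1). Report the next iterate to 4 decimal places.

(3.2500, -12.0000)

At (1/2, -1): F = (-2.7500, 0.0000).
Jacobian J = [[2·a, 2·b + 2], [-8·a, -1]].
At the point, J = [[1.0000, 0.0000], [-4.0000, -1.0000]] (det J = -1.0000).
Solving J·Δ = −F gives Δ = (2.7500, -11.0000).
Then the next iterate is (a, b)₁ = (3.2500, -12.0000).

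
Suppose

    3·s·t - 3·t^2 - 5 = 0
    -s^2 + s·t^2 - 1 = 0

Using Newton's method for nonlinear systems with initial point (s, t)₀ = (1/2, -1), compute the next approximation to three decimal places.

(-4.542, -1.750)

At (1/2, -1): F = (-9.500, -0.750).
Jacobian J = [[3·t, 3·s - 6·t], [-2·s + t^2, 2·s·t]].
At the point, J = [[-3.000, 7.500], [0.000, -1.000]] (det J = 3.000).
Solving J·Δ = −F gives Δ = (-5.042, -0.750).
Then the next iterate is (s, t)₁ = (-4.542, -1.750).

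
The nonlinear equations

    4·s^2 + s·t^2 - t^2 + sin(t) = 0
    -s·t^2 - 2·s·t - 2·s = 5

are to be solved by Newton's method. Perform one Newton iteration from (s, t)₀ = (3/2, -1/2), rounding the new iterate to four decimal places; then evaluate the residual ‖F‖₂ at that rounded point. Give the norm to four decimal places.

18.0584

At (3/2, -1/2): F = (8.645574, -6.8750).
Jacobian J = [[8·s + t^2, 2·s·t - 2·t + cos(t)], [-t^2 - 2·t - 2, -2·s·t - 2·s]].
At the point, J = [[12.2500, 0.377583], [-1.2500, -1.5000]] (det J = -17.903022).
Solving J·Δ = −F gives Δ = (-0.5794, -4.1005).
Then the next iterate is (s, t)₁ = (0.9206, -4.6005).
Re-evaluating at (0.9206, -4.6005): F = (2.703295, -17.854890), so ‖F‖₂ = 18.0584.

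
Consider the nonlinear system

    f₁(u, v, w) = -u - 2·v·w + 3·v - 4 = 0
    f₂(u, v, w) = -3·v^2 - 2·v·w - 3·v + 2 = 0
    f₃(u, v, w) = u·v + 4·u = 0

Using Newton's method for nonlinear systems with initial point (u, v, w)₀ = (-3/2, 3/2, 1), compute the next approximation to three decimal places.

(-0.181, 0.838, 0.006)

At (-3/2, 3/2, 1): F = (-1.000, -12.250, -8.250).
Jacobian J = [[-1, -2·w + 3, -2·v], [0, -6·v - 2·w - 3, -2·v], [v + 4, u, 0]].
At the point, J = [[-1.000, 1.000, -3.000], [0.000, -14.000, -3.000], [5.500, -1.500, 0.000]] (det J = -243.000).
Solving J·Δ = −F gives Δ = (1.319, -0.662, -0.994).
Then the next iterate is (u, v, w)₁ = (-0.181, 0.838, 0.006).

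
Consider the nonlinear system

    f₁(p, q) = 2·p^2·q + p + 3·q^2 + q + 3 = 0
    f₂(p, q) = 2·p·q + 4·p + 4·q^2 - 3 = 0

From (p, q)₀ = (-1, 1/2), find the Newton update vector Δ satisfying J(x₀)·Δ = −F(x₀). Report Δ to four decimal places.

(1.5781, -0.4453)

At (-1, 1/2): F = (4.2500, -7.0000).
Jacobian J = [[4·p·q + 1, 2·p^2 + 6·q + 1], [2·q + 4, 2·p + 8·q]].
At the point, J = [[-1.0000, 6.0000], [5.0000, 2.0000]] (det J = -32.0000).
Solving J·Δ = −F gives Δ = (1.5781, -0.4453).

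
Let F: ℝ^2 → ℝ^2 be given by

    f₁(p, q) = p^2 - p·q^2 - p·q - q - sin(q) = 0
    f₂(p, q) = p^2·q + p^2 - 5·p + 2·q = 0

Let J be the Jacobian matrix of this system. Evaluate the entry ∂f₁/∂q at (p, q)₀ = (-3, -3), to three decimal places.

-15.010

∂f₁/∂q = -2·p·q - p - cos(q) - 1.
At (-3, -3) this is -15.010.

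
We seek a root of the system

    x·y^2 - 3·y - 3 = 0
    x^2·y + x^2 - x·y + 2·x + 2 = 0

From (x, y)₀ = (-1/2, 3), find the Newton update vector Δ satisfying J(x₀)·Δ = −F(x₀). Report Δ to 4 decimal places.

(0.3710, -2.1935)

At (-1/2, 3): F = (-16.5000, 3.5000).
Jacobian J = [[y^2, 2·x·y - 3], [2·x·y + 2·x - y + 2, x^2 - x]].
At the point, J = [[9.0000, -6.0000], [-5.0000, 0.7500]] (det J = -23.2500).
Solving J·Δ = −F gives Δ = (0.3710, -2.1935).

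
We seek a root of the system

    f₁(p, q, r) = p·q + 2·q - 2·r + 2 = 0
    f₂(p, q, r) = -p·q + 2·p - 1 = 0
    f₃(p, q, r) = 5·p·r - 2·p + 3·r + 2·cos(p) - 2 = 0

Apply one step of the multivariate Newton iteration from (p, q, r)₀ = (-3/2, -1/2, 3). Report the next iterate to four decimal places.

(-1.1467, 2.0778, 1.4311)

At (-3/2, -1/2, 3): F = (-4.2500, -4.7500, -12.358526).
Jacobian J = [[q, p + 2, -2], [-q + 2, -p, 0], [5·r - 2·sin(p) - 2, 0, 5·p + 3]].
At the point, J = [[-0.5000, 0.5000, -2.0000], [2.5000, 1.5000, 0.0000], [14.994990, 0.0000, -4.5000]] (det J = 53.984970).
Solving J·Δ = −F gives Δ = (0.3533, 2.5778, -1.5689).
Then the next iterate is (p, q, r)₁ = (-1.1467, 2.0778, 1.4311).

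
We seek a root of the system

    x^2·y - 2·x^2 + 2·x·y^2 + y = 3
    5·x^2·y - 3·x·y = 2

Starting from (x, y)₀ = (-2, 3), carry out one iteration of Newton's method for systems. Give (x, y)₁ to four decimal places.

(-1.3537, 1.7920)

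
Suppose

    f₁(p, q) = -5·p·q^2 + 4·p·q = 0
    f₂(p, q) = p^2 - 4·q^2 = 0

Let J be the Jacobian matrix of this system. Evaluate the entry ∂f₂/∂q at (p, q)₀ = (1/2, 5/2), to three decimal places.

-20.000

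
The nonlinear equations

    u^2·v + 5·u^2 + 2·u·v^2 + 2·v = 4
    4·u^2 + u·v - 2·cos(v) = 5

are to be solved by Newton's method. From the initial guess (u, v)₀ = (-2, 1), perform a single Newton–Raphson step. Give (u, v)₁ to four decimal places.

(-1.5600, 5.1596)

At (-2, 1): F = (18.0000, 7.919395).
Jacobian J = [[2·u·v + 10·u + 2·v^2, u^2 + 4·u·v + 2], [8·u + v, u + 2·sin(v)]].
At the point, J = [[-22.0000, -2.0000], [-15.0000, -0.317058]] (det J = -23.024723).
Solving J·Δ = −F gives Δ = (0.4400, 4.1596).
Then the next iterate is (u, v)₁ = (-1.5600, 5.1596).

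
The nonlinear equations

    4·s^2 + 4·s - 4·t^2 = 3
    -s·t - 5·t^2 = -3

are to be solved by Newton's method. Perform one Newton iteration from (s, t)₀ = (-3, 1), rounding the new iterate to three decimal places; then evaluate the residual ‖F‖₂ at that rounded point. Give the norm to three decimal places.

2.823

At (-3, 1): F = (17.000, 1.000).
Jacobian J = [[8·s + 4, -8·t], [-t, -s - 10·t]].
At the point, J = [[-20.000, -8.000], [-1.000, -7.000]] (det J = 132.000).
Solving J·Δ = −F gives Δ = (0.841, 0.023).
Then the next iterate is (s, t)₁ = (-2.159, 1.023).
Re-evaluating at (-2.159, 1.023): F = (2.82301, -0.02399), so ‖F‖₂ = 2.823.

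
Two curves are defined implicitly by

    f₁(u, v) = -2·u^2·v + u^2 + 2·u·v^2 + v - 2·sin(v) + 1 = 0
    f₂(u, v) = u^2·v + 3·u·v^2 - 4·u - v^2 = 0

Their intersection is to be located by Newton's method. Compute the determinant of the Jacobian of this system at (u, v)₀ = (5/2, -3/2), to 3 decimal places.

-451.172

J = [[-4·u·v + 2·u + 2·v^2, -2·u^2 + 4·u·v - 2·cos(v) + 1], [2·u·v + 3·v^2 - 4, u^2 + 6·u·v - 2·v]].
At the point, J = [[24.500, -26.64147], [-4.750, -13.250]].
det J = -451.172.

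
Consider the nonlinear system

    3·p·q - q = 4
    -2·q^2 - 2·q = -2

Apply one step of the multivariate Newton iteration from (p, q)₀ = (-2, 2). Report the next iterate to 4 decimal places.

(-0.1667, 1.0000)

At (-2, 2): F = (-18.0000, -10.0000).
Jacobian J = [[3·q, 3·p - 1], [0, -4·q - 2]].
At the point, J = [[6.0000, -7.0000], [0.0000, -10.0000]] (det J = -60.0000).
Solving J·Δ = −F gives Δ = (1.8333, -1.0000).
Then the next iterate is (p, q)₁ = (-0.1667, 1.0000).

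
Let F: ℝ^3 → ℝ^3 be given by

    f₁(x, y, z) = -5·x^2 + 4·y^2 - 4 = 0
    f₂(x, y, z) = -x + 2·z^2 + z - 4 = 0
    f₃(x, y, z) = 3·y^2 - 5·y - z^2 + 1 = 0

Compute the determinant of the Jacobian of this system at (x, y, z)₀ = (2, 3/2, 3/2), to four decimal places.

524.0000

J = [[-10·x, 8·y, 0], [-1, 0, 4·z + 1], [0, 6·y - 5, -2·z]].
At the point, J = [[-20.0000, 12.0000, 0.0000], [-1.0000, 0.0000, 7.0000], [0.0000, 4.0000, -3.0000]].
det J = 524.0000.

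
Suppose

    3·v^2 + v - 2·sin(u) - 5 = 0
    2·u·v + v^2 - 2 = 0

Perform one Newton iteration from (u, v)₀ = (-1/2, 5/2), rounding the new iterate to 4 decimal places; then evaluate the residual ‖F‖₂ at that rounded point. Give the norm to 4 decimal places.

3.0734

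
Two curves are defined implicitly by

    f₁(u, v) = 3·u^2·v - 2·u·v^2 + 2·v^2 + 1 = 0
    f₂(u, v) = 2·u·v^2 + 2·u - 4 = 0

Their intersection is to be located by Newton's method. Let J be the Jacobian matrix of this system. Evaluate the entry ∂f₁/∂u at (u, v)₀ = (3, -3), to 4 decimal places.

-72.0000

∂f₁/∂u = 6·u·v - 2·v^2.
At (3, -3) this is -72.0000.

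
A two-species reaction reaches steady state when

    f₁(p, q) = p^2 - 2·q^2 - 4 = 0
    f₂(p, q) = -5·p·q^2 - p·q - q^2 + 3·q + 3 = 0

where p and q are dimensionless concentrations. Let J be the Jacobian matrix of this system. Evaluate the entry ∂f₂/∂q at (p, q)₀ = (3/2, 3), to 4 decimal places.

-49.5000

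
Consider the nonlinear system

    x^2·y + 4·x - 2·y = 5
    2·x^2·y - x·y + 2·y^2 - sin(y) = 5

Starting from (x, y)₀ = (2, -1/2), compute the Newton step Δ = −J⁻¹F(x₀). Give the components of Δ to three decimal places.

(-1.532, 0.532)

At (2, -1/2): F = (2.000, -7.02057).
Jacobian J = [[2·x·y + 4, x^2 - 2], [4·x·y - y, 2·x^2 - x + 4·y - cos(y)]].
At the point, J = [[2.000, 2.000], [-3.500, 3.12242]] (det J = 13.24483).
Solving J·Δ = −F gives Δ = (-1.532, 0.532).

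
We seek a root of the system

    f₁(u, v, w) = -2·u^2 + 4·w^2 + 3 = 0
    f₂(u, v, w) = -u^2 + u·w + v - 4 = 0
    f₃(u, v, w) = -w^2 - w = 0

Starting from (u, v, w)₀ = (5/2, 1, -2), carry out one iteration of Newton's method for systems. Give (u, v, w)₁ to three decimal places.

At (5/2, 1, -2): F = (6.500, -14.250, -2.000).
Jacobian J = [[-4·u, 0, 8·w], [-2·u + w, 1, u], [0, 0, -2·w - 1]].
At the point, J = [[-10.000, 0.000, -16.000], [-7.000, 1.000, 2.500], [0.000, 0.000, 3.000]] (det J = -30.000).
Solving J·Δ = −F gives Δ = (-0.417, 9.667, 0.667).
Then the next iterate is (u, v, w)₁ = (2.083, 10.667, -1.333).

(2.083, 10.667, -1.333)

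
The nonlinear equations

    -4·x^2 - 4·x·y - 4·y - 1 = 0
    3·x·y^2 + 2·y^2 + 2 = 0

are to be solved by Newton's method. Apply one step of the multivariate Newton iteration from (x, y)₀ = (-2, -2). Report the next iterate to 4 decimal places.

(-0.9762, -1.8929)

At (-2, -2): F = (-25.0000, -14.0000).
Jacobian J = [[-8·x - 4·y, -4·x - 4], [3·y^2, 6·x·y + 4·y]].
At the point, J = [[24.0000, 4.0000], [12.0000, 16.0000]] (det J = 336.0000).
Solving J·Δ = −F gives Δ = (1.0238, 0.1071).
Then the next iterate is (x, y)₁ = (-0.9762, -1.8929).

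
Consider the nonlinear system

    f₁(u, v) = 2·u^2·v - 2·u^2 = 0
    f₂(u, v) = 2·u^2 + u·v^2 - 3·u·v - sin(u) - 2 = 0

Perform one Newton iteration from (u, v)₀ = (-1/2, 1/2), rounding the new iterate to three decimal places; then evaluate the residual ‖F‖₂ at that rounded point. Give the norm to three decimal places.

0.121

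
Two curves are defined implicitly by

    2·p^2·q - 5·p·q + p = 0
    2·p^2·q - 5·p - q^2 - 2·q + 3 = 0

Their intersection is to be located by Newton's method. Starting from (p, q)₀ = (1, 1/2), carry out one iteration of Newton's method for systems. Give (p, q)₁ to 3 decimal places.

At (1, 1/2): F = (-0.500, -2.250).
Jacobian J = [[4·p·q - 5·q + 1, 2·p^2 - 5·p], [4·p·q - 5, 2·p^2 - 2·q - 2]].
At the point, J = [[0.500, -3.000], [-3.000, -1.000]] (det J = -9.500).
Solving J·Δ = −F gives Δ = (-0.658, -0.276).
Then the next iterate is (p, q)₁ = (0.342, 0.224).

(0.342, 0.224)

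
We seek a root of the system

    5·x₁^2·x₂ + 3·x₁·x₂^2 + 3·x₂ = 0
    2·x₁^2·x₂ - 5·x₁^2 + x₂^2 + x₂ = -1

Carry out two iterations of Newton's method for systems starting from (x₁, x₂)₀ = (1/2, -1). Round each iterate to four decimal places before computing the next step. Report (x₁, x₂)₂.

At (1/2, -1): F = (-2.7500, -0.7500).
Jacobian J = [[10·x₁·x₂ + 3·x₂^2, 5·x₁^2 + 6·x₁·x₂ + 3], [4·x₁·x₂ - 10·x₁, 2·x₁^2 + 2·x₂ + 1]].
At the point, J = [[-2.0000, 1.2500], [-7.0000, -0.5000]] (det J = 9.7500).
Solving J·Δ = −F gives Δ = (-0.2372, 1.8205).
Then the next iterate is (x₁, x₂)₁ = (0.2628, 0.8205).
Round to (0.2628, 0.8205) and repeat: F = (3.275601, 2.261735), J = [[4.175935, 4.639084], [-1.765490, 2.779128]].
Δ = (0.0702, -0.7693), so (x₁, x₂)₂ = (0.3330, 0.0512).

(0.3330, 0.0512)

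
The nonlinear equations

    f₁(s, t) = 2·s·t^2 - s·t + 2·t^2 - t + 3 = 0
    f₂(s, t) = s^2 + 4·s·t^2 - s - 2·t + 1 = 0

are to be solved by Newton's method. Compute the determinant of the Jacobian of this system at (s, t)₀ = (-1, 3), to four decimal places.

-390.0000

J = [[2·t^2 - t, 4·s·t - s + 4·t - 1], [2·s + 4·t^2 - 1, 8·s·t - 2]].
At the point, J = [[15.0000, 0.0000], [33.0000, -26.0000]].
det J = -390.0000.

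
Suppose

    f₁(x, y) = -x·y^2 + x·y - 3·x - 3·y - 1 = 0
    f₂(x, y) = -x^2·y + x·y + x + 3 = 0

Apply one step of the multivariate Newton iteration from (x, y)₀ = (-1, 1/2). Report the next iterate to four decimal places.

(-1.1923, 0.7596)

At (-1, 1/2): F = (0.2500, 1.0000).
Jacobian J = [[-y^2 + y - 3, -2·x·y + x - 3], [-2·x·y + y + 1, -x^2 + x]].
At the point, J = [[-2.7500, -3.0000], [2.5000, -2.0000]] (det J = 13.0000).
Solving J·Δ = −F gives Δ = (-0.1923, 0.2596).
Then the next iterate is (x, y)₁ = (-1.1923, 0.7596).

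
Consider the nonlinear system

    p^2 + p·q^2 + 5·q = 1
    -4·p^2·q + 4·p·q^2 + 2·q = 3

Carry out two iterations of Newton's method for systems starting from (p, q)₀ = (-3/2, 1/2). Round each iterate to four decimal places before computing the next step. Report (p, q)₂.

At (-3/2, 1/2): F = (3.3750, -8.0000).
Jacobian J = [[2·p + q^2, 2·p·q + 5], [-8·p·q + 4·q^2, -4·p^2 + 8·p·q + 2]].
At the point, J = [[-2.7500, 3.5000], [7.0000, -13.0000]] (det J = 11.2500).
Solving J·Δ = −F gives Δ = (1.4111, 0.1444).
Then the next iterate is (p, q)₁ = (-0.0889, 0.6444).
Round to (-0.0889, 0.6444) and repeat: F = (2.192987, -1.879235), J = [[0.237451, 4.885426], [2.119303, 1.510090]].
Δ = (1.2499, -0.5096), so (p, q)₂ = (1.1610, 0.1348).

(1.1610, 0.1348)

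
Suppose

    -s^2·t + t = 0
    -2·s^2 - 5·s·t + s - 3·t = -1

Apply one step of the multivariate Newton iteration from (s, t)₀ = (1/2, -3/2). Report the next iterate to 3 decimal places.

(0.443, 0.114)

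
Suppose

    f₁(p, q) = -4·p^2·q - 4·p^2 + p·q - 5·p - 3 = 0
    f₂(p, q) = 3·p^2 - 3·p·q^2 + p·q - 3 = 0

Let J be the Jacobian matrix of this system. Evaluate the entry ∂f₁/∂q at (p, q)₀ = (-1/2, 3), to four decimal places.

-1.5000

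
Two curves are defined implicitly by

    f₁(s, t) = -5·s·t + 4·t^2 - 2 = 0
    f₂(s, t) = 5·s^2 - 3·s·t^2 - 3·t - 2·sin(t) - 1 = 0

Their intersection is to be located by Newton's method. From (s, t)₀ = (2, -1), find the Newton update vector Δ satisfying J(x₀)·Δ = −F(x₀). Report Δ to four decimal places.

At (2, -1): F = (12.0000, 17.682942).
Jacobian J = [[-5·t, -5·s + 8·t], [10·s - 3·t^2, -6·s·t - 2·cos(t) - 3]].
At the point, J = [[5.0000, -18.0000], [17.0000, 7.919395]] (det J = 345.596977).
Solving J·Δ = −F gives Δ = (-1.1960, 0.3345).

(-1.1960, 0.3345)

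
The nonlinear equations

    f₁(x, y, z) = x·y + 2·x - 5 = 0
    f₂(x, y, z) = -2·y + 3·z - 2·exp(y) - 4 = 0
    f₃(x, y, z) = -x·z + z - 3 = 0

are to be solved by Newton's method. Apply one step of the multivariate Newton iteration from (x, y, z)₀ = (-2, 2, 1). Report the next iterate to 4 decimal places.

(0.7423, 0.9846, 1.9141)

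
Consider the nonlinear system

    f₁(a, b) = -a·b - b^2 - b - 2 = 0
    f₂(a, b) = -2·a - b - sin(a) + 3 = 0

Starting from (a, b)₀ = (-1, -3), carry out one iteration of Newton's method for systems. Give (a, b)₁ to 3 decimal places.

(2.435, -2.884)

At (-1, -3): F = (-11.000, 8.84147).
Jacobian J = [[-b, -a - 2·b - 1], [-cos(a) - 2, -1]].
At the point, J = [[3.000, 6.000], [-2.54030, -1.000]] (det J = 12.24181).
Solving J·Δ = −F gives Δ = (3.435, 0.116).
Then the next iterate is (a, b)₁ = (2.435, -2.884).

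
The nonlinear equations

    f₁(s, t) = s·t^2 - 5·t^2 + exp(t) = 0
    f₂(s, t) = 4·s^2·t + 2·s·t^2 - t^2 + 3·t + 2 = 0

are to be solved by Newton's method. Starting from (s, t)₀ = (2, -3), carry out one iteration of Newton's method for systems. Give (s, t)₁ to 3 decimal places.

(1.131, -1.074)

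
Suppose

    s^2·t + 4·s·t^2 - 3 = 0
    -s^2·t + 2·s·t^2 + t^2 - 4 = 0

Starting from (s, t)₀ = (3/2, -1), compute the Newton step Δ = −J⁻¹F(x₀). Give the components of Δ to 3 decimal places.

At (3/2, -1): F = (0.750, 2.250).
Jacobian J = [[2·s·t + 4·t^2, s^2 + 8·s·t], [-2·s·t + 2·t^2, -s^2 + 4·s·t + 2·t]].
At the point, J = [[1.000, -9.750], [5.000, -10.250]] (det J = 38.500).
Solving J·Δ = −F gives Δ = (-0.370, 0.039).

(-0.370, 0.039)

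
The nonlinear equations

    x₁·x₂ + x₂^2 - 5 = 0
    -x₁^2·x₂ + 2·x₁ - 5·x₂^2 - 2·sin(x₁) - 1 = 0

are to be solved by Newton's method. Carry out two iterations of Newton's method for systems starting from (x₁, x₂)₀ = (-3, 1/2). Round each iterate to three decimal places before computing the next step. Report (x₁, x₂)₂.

At (-3, 1/2): F = (-6.250, -12.46776).
Jacobian J = [[x₂, x₁ + 2·x₂], [-2·x₁·x₂ - 2·cos(x₁) + 2, -x₁^2 - 10·x₂]].
At the point, J = [[0.500, -2.000], [6.97998, -14.000]] (det J = 6.95997).
Solving J·Δ = −F gives Δ = (-8.989, -5.372).
Then the next iterate is (x₁, x₂)₁ = (-11.989, -4.872).
Round to (-11.989, -4.872) and repeat: F = (77.14679, 555.53082), J = [[-4.872, -21.733], [-116.49662, -95.01612]].
Δ = (2.293, 3.036), so (x₁, x₂)₂ = (-9.696, -1.836).

(-9.696, -1.836)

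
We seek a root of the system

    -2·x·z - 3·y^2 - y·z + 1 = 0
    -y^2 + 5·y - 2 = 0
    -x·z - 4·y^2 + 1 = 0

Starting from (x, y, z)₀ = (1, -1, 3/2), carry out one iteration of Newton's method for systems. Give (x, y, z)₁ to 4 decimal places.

(-1.0000, 0.1429, 9.1429)

At (1, -1, 3/2): F = (-3.5000, -8.0000, -4.5000).
Jacobian J = [[-2·z, -6·y - z, -2·x - y], [0, -2·y + 5, 0], [-z, -8·y, -x]].
At the point, J = [[-3.0000, 4.5000, -1.0000], [0.0000, 7.0000, 0.0000], [-1.5000, 8.0000, -1.0000]] (det J = 10.5000).
Solving J·Δ = −F gives Δ = (-2.0000, 1.1429, 7.6429).
Then the next iterate is (x, y, z)₁ = (-1.0000, 0.1429, 9.1429).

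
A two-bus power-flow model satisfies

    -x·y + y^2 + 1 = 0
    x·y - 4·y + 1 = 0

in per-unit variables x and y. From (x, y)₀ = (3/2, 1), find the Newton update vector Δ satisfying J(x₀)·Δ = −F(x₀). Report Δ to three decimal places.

At (3/2, 1): F = (0.500, -1.500).
Jacobian J = [[-y, -x + 2·y], [y, x - 4]].
At the point, J = [[-1.000, 0.500], [1.000, -2.500]] (det J = 2.000).
Solving J·Δ = −F gives Δ = (0.250, -0.500).

(0.250, -0.500)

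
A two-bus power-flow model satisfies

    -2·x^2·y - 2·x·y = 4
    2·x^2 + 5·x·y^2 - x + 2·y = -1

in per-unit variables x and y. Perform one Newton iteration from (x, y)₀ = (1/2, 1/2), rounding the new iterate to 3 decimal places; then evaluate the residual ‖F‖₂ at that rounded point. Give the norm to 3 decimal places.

At (1/2, 1/2): F = (-4.750, 2.625).
Jacobian J = [[-4·x·y - 2·y, -2·x^2 - 2·x], [4·x + 5·y^2 - 1, 10·x·y + 2]].
At the point, J = [[-2.000, -1.500], [2.250, 4.500]] (det J = -5.625).
Solving J·Δ = −F gives Δ = (-3.100, 0.967).
Then the next iterate is (x, y)₁ = (-2.600, 1.467).
Re-evaluating at (-2.600, 1.467): F = (-16.20544, -7.92316), so ‖F‖₂ = 18.039.

18.039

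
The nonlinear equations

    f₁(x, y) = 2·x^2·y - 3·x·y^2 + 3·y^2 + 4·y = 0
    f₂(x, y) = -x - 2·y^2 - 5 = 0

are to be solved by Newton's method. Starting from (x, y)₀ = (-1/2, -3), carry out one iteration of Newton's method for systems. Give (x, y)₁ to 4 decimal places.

(-1.1639, -1.1803)

At (-1/2, -3): F = (27.0000, -22.5000).
Jacobian J = [[4·x·y - 3·y^2, 2·x^2 - 6·x·y + 6·y + 4], [-1, -4·y]].
At the point, J = [[-21.0000, -22.5000], [-1.0000, 12.0000]] (det J = -274.5000).
Solving J·Δ = −F gives Δ = (-0.6639, 1.8197).
Then the next iterate is (x, y)₁ = (-1.1639, -1.1803).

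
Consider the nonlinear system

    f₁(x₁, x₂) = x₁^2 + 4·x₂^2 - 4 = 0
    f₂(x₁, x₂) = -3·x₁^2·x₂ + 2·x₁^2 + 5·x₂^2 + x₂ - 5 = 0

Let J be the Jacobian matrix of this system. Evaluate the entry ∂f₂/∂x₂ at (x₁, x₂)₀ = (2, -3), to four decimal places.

∂f₂/∂x₂ = -3·x₁^2 + 10·x₂ + 1.
At (2, -3) this is -41.0000.

-41.0000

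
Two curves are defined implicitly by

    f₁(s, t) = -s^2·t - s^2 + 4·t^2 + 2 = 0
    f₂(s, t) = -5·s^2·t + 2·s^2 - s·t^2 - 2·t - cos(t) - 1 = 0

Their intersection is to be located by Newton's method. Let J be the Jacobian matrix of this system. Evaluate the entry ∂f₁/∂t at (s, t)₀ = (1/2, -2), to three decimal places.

-16.250

∂f₁/∂t = -s^2 + 8·t.
At (1/2, -2) this is -16.250.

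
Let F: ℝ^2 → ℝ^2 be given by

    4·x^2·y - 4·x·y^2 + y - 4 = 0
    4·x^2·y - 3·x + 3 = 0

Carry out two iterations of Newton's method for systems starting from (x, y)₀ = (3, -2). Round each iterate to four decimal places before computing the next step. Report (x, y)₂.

(1.4049, -0.6631)

At (3, -2): F = (-126.0000, -78.0000).
Jacobian J = [[8·x·y - 4·y^2, 4·x^2 - 8·x·y + 1], [8·x·y - 3, 4·x^2]].
At the point, J = [[-64.0000, 85.0000], [-51.0000, 36.0000]] (det J = 2031.0000).
Solving J·Δ = −F gives Δ = (-1.0310, 0.7061).
Then the next iterate is (x, y)₁ = (1.9690, -1.2939).
Round to (1.9690, -1.2939) and repeat: F = (-38.545319, -22.972599), J = [[-27.078222, 36.889357], [-23.381513, 15.507844]].
Δ = (-0.5641, 0.6308), so (x, y)₂ = (1.4049, -0.6631).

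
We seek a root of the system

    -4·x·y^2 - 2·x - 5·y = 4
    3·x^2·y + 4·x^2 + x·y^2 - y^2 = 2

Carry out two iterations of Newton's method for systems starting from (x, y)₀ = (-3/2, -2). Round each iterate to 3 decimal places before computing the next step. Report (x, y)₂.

At (-3/2, -2): F = (33.000, -16.500).
Jacobian J = [[-4·y^2 - 2, -8·x·y - 5], [6·x·y + 8·x + y^2, 3·x^2 + 2·x·y - 2·y]].
At the point, J = [[-18.000, -29.000], [10.000, 16.750]] (det J = -11.500).
Solving J·Δ = −F gives Δ = (6.457, -2.870).
Then the next iterate is (x, y)₁ = (4.957, -4.870).
Round to (4.957, -4.870) and repeat: F = (-459.82269, -168.85954), J = [[-96.86760, 188.12472], [-81.47064, 35.17437]].
Δ = (-1.308, 1.771), so (x, y)₂ = (3.649, -3.099).

(3.649, -3.099)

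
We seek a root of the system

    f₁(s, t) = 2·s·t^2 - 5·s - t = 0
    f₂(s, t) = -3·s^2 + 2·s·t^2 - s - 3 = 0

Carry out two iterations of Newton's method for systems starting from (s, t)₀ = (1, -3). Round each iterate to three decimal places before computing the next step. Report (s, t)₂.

(-0.730, -4.948)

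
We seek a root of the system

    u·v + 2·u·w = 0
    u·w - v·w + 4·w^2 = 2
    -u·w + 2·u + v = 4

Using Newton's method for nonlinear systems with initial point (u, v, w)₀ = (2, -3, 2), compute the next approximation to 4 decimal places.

At (2, -3, 2): F = (2.0000, 24.0000, -7.0000).
Jacobian J = [[v + 2·w, u, 2·u], [w, -w, u - v + 8·w], [-w + 2, 1, -u]].
At the point, J = [[1.0000, 2.0000, 4.0000], [2.0000, -2.0000, 21.0000], [0.0000, 1.0000, -2.0000]] (det J = -1.0000).
Solving J·Δ = −F gives Δ = (-192.0000, 51.0000, 22.0000).
Then the next iterate is (u, v, w)₁ = (-190.0000, 48.0000, 24.0000).

(-190.0000, 48.0000, 24.0000)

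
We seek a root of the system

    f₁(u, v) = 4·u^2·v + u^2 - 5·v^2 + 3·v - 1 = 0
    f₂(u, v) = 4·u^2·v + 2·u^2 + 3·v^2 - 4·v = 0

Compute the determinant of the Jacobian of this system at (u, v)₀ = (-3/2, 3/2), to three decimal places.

J = [[8·u·v + 2·u, 4·u^2 - 10·v + 3], [8·u·v + 4·u, 4·u^2 + 6·v - 4]].
At the point, J = [[-21.000, -3.000], [-24.000, 14.000]].
det J = -366.000.

-366.000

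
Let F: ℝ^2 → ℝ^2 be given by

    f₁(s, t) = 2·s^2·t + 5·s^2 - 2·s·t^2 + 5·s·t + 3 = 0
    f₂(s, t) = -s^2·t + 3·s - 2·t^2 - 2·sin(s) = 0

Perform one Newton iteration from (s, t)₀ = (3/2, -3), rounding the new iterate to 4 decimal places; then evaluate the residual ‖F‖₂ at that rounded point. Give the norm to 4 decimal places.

At (3/2, -3): F = (-48.7500, -8.744990).
Jacobian J = [[4·s·t + 10·s - 2·t^2 + 5·t, 2·s^2 - 4·s·t + 5·s], [-2·s·t - 2·cos(s) + 3, -s^2 - 4·t]].
At the point, J = [[-36.0000, 30.0000], [11.858526, 9.7500]] (det J = -706.755768).
Solving J·Δ = −F gives Δ = (-0.3013, 1.2634).
Then the next iterate is (s, t)₁ = (1.1987, -1.7366).
Re-evaluating at (1.1987, -1.7366): F = (-12.444511, -1.803305), so ‖F‖₂ = 12.5745.

12.5745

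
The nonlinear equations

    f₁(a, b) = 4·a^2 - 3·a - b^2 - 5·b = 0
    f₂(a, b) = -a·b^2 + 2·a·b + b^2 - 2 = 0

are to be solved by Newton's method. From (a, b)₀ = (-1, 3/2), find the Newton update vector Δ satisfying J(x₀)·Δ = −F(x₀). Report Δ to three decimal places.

(-0.395, 0.199)

At (-1, 3/2): F = (-2.750, -0.500).
Jacobian J = [[8·a - 3, -2·b - 5], [-b^2 + 2·b, -2·a·b + 2·a + 2·b]].
At the point, J = [[-11.000, -8.000], [0.750, 4.000]] (det J = -38.000).
Solving J·Δ = −F gives Δ = (-0.395, 0.199).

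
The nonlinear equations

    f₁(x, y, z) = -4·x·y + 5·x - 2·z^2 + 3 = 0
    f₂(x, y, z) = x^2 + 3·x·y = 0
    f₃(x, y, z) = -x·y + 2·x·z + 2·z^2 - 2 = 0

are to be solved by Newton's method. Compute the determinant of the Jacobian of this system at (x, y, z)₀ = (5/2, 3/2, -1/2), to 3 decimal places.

J = [[-4·y + 5, -4·x, -4·z], [2·x + 3·y, 3·x, 0], [-y + 2·z, -x, 2·x + 4·z]].
At the point, J = [[-1.000, -10.000, 2.000], [9.500, 7.500, 0.000], [-2.500, -2.500, 3.000]].
det J = 252.500.

252.500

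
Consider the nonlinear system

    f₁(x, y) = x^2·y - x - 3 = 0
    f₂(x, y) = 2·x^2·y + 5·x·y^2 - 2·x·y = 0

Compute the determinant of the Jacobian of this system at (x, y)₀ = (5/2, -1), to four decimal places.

J = [[2·x·y - 1, x^2], [4·x·y + 5·y^2 - 2·y, 2·x^2 + 10·x·y - 2·x]].
At the point, J = [[-6.0000, 6.2500], [-3.0000, -17.5000]].
det J = 123.7500.

123.7500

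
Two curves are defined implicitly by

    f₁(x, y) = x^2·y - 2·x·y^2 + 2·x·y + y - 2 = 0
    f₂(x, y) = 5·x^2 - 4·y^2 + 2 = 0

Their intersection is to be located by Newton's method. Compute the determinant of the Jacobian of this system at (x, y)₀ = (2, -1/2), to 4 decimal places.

J = [[2·x·y - 2·y^2 + 2·y, x^2 - 4·x·y + 2·x + 1], [10·x, -8·y]].
At the point, J = [[-3.5000, 13.0000], [20.0000, 4.0000]].
det J = -274.0000.

-274.0000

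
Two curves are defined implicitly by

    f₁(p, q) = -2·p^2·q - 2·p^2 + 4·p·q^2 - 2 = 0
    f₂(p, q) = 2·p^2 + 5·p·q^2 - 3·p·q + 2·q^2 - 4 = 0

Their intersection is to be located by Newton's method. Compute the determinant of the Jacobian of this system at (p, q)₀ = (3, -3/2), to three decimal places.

J = [[-4·p·q - 4·p + 4·q^2, -2·p^2 + 8·p·q], [4·p + 5·q^2 - 3·q, 10·p·q - 3·p + 4·q]].
At the point, J = [[15.000, -54.000], [27.750, -60.000]].
det J = 598.500.

598.500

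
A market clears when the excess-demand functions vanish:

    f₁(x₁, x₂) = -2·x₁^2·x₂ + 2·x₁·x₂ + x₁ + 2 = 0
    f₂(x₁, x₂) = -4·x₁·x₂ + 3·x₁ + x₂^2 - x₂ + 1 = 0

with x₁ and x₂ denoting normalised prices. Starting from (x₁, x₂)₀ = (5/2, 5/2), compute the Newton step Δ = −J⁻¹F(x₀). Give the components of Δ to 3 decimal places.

(0.165, -2.317)

At (5/2, 5/2): F = (-14.250, -12.750).
Jacobian J = [[-4·x₁·x₂ + 2·x₂ + 1, -2·x₁^2 + 2·x₁], [-4·x₂ + 3, -4·x₁ + 2·x₂ - 1]].
At the point, J = [[-19.000, -7.500], [-7.000, -6.000]] (det J = 61.500).
Solving J·Δ = −F gives Δ = (0.165, -2.317).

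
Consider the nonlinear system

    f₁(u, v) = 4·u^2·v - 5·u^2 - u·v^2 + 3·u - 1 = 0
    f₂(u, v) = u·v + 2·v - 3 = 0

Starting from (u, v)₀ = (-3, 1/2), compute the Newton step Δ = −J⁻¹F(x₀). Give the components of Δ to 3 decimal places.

At (-3, 1/2): F = (-36.250, -3.500).
Jacobian J = [[8·u·v - 10·u - v^2 + 3, 4·u^2 - 2·u·v], [v, u + 2]].
At the point, J = [[20.750, 39.000], [0.500, -1.000]] (det J = -40.250).
Solving J·Δ = −F gives Δ = (4.292, -1.354).

(4.292, -1.354)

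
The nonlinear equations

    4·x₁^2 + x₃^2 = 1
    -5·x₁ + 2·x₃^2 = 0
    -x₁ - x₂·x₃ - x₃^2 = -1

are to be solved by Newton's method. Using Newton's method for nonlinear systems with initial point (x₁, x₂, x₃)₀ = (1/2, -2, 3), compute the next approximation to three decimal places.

(0.308, -0.940, 1.628)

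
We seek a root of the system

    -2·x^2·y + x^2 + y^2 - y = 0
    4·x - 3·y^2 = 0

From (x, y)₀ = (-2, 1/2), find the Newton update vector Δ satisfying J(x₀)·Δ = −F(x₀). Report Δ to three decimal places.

At (-2, 1/2): F = (-0.250, -8.750).
Jacobian J = [[-4·x·y + 2·x, -2·x^2 + 2·y - 1], [4, -6·y]].
At the point, J = [[0.000, -8.000], [4.000, -3.000]] (det J = 32.000).
Solving J·Δ = −F gives Δ = (2.164, -0.031).

(2.164, -0.031)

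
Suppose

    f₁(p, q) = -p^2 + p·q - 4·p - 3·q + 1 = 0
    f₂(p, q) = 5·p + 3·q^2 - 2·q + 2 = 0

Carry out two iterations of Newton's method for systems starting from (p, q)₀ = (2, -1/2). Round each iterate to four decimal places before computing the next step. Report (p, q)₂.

At (2, -1/2): F = (-10.5000, 13.7500).
Jacobian J = [[-2·p + q - 4, p - 3], [5, 6·q - 2]].
At the point, J = [[-8.5000, -1.0000], [5.0000, -5.0000]] (det J = 47.5000).
Solving J·Δ = −F gives Δ = (-1.3947, 1.3553).
Then the next iterate is (p, q)₁ = (0.6053, 0.8553).
Round to (0.6053, 0.8553) and repeat: F = (-3.835775, 5.510514), J = [[-4.3553, -2.3947], [5.0000, 3.1318]].
Δ = (0.7100, -2.8931), so (p, q)₂ = (1.3153, -2.0378).

(1.3153, -2.0378)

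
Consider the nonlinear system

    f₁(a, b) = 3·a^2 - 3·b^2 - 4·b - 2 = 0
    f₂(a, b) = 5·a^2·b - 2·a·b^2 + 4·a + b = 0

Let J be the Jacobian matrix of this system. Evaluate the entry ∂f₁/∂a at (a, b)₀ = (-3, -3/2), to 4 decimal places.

∂f₁/∂a = 6·a.
At (-3, -3/2) this is -18.0000.

-18.0000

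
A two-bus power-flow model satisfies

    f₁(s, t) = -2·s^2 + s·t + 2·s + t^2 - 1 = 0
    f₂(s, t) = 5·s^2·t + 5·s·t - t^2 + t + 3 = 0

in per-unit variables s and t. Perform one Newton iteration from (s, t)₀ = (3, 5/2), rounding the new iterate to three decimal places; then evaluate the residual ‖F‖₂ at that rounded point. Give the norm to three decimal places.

44.583

At (3, 5/2): F = (0.750, 149.250).
Jacobian J = [[-4·s + t + 2, s + 2·t], [10·s·t + 5·t, 5·s^2 + 5·s - 2·t + 1]].
At the point, J = [[-7.500, 8.000], [87.500, 56.000]] (det J = -1120.000).
Solving J·Δ = −F gives Δ = (-1.029, -1.058).
Then the next iterate is (s, t)₁ = (1.971, 1.442).
Re-evaluating at (1.971, 1.442): F = (0.09386, 44.58325), so ‖F‖₂ = 44.583.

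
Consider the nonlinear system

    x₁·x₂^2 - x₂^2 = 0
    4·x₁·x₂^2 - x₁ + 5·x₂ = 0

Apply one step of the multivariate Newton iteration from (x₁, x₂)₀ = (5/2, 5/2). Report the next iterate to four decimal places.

(2.6718, 1.1069)

At (5/2, 5/2): F = (9.3750, 72.5000).
Jacobian J = [[x₂^2, 2·x₁·x₂ - 2·x₂], [4·x₂^2 - 1, 8·x₁·x₂ + 5]].
At the point, J = [[6.2500, 7.5000], [24.0000, 55.0000]] (det J = 163.7500).
Solving J·Δ = −F gives Δ = (0.1718, -1.3931).
Then the next iterate is (x₁, x₂)₁ = (2.6718, 1.1069).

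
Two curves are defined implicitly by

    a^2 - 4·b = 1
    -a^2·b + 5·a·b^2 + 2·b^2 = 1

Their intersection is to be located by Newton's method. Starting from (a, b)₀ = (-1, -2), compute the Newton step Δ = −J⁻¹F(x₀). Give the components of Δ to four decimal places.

At (-1, -2): F = (8.0000, -11.0000).
Jacobian J = [[2·a, -4], [-2·a·b + 5·b^2, -a^2 + 10·a·b + 4·b]].
At the point, J = [[-2.0000, -4.0000], [16.0000, 11.0000]] (det J = 42.0000).
Solving J·Δ = −F gives Δ = (-1.0476, 2.5238).

(-1.0476, 2.5238)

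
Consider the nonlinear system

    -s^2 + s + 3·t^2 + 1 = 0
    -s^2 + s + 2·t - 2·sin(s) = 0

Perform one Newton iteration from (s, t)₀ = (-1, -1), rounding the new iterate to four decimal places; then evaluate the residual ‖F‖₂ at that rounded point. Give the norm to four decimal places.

0.9860

At (-1, -1): F = (2.0000, -2.317058).
Jacobian J = [[-2·s + 1, 6·t], [-2·s - 2·cos(s) + 1, 2]].
At the point, J = [[3.0000, -6.0000], [1.919395, 2.0000]] (det J = 17.516372).
Solving J·Δ = −F gives Δ = (0.5653, 0.6160).
Then the next iterate is (s, t)₁ = (-0.4347, -0.3840).
Re-evaluating at (-0.4347, -0.3840): F = (0.818704, -0.549387), so ‖F‖₂ = 0.9860.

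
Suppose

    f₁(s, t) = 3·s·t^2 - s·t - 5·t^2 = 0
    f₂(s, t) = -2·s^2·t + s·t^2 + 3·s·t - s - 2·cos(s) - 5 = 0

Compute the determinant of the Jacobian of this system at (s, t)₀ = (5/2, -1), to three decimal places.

J = [[3·t^2 - t, 6·s·t - s - 10·t], [-4·s·t + t^2 + 3·t + 2·sin(s) - 1, -2·s^2 + 2·s·t + 3·s]].
At the point, J = [[4.000, -7.500], [8.19694, -10.000]].
det J = 21.477.

21.477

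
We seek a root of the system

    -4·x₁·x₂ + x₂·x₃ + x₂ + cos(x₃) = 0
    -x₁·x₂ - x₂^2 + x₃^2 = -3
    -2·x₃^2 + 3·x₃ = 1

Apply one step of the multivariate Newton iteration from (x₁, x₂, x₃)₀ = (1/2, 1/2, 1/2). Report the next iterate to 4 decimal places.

(0.3423, 2.3859, 0.5000)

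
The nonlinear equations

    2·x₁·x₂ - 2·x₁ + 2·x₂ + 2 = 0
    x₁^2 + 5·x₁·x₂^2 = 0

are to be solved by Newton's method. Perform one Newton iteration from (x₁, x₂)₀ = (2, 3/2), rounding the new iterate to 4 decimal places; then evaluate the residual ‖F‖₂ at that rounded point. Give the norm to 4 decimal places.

8.8133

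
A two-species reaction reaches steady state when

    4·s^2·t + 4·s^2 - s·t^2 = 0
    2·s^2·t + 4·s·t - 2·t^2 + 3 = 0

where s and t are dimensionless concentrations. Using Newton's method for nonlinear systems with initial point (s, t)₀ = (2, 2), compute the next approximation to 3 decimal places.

At (2, 2): F = (40.000, 27.000).
Jacobian J = [[8·s·t + 8·s - t^2, 4·s^2 - 2·s·t], [4·s·t + 4·t, 2·s^2 + 4·s - 4·t]].
At the point, J = [[44.000, 8.000], [24.000, 8.000]] (det J = 160.000).
Solving J·Δ = −F gives Δ = (-0.650, -1.425).
Then the next iterate is (s, t)₁ = (1.350, 0.575).

(1.350, 0.575)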